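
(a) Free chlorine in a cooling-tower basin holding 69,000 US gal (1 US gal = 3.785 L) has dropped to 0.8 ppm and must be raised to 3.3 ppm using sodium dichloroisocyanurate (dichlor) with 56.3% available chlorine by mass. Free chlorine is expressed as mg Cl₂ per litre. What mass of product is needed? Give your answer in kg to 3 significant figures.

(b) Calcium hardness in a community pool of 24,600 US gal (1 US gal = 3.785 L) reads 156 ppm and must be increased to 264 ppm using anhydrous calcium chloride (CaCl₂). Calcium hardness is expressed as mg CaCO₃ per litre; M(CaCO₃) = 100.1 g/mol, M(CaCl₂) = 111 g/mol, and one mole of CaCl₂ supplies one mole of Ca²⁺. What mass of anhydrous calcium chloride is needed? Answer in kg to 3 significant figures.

(a) Volume: 69,000 US gal × 3.785 L/gal = 261,165 L.
(a) Chlorine deficit: 3.3 − 0.8 = 2.5 ppm = 2.5 mg/L as Cl₂.
(a) Cl₂ equivalent needed: 2.5 mg/L × 261,165 L = 652,900 mg = 652.9 g.
(a) Product at 56.3% available chlorine: 652.9 / 0.563 = 1160 g.

(b) Volume: 24,600 US gal × 3.785 L/gal = 93,111 L.
(b) Hardness to add: (264 − 156) = 108 mg/L as CaCO₃ × 93,111 L = 10,060 g as CaCO₃.
(b) Moles of Ca²⁺ (1 mol Ca²⁺ ≡ 1 mol CaCO₃): 10,060 / 100.1 g/mol = 100.5 mol.
(b) Mass of CaCl₂: 100.5 × 111 = 11,150 g.

(a) 1.16 kg; (b) 11.2 kg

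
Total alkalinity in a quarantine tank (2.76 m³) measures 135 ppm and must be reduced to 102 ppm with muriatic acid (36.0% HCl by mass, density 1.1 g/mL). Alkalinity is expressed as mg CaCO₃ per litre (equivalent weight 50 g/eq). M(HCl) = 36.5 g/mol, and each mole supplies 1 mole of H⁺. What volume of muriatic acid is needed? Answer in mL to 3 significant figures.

168 mL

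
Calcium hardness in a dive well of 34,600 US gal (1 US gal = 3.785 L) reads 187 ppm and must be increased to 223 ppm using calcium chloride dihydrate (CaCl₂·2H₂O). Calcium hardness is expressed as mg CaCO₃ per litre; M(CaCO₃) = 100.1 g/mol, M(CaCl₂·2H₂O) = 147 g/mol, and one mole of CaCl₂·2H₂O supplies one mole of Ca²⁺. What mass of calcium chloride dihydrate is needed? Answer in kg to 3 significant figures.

6.92 kg

Volume: 34,600 US gal × 3.785 L/gal = 130,961 L.
Hardness to add: (223 − 187) = 36 mg/L as CaCO₃ × 130,961 L = 4715 g as CaCO₃.
Moles of Ca²⁺ (1 mol Ca²⁺ ≡ 1 mol CaCO₃): 4715 / 100.1 g/mol = 47.1 mol.
Mass of CaCl₂·2H₂O: 47.1 × 147 = 6924 g.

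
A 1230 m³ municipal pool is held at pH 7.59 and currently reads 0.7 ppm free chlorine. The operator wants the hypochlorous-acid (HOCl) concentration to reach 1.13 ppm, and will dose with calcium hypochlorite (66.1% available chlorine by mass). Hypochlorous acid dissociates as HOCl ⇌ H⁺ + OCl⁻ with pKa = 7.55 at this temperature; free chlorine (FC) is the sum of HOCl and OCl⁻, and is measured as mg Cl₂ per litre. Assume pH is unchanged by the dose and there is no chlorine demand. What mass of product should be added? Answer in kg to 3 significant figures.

Volume: 1230 m³ = 1,230,000 L.
[OCl⁻]/[HOCl] = 10^(pH − pKa) = 10^(7.59 − 7.55) = 1.096; fraction as HOCl = 1/(1 + 1.096) = 0.477.
Free chlorine required for 1.13 ppm HOCl: 1.13 / 0.477 = 2.369 ppm.
FC to add: 2.369 − 0.7 = 1.669 mg/L as Cl₂.
Cl₂ equivalent: 1.669 mg/L × 1,230,000 L = 2053 g.
Product at 66.1% available Cl: 2053 / 0.661 = 3106 g.

3.11 kg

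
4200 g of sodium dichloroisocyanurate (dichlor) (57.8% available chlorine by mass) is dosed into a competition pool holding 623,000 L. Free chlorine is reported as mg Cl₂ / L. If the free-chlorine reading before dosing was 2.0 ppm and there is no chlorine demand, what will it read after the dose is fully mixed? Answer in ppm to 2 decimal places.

5.90 ppm

Available chlorine delivered: 4200 g × 0.578 = 2428 g as Cl₂.
Concentration rise: 2428 g / 623,000 L = 3.897 mg/L = 3.90 ppm.
Final FC: 2.0 + 3.90 = 5.90 ppm.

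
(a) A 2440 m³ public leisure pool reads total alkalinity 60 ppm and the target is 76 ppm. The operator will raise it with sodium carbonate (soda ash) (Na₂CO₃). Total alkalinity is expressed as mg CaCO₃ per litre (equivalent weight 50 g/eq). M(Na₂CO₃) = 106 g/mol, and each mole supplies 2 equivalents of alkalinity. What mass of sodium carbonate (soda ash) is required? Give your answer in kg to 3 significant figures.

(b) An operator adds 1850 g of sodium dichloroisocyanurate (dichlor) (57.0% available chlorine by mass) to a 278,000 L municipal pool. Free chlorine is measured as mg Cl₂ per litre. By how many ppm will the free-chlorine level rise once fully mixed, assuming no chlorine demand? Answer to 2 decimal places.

(a) 41.4 kg; (b) 3.79 ppm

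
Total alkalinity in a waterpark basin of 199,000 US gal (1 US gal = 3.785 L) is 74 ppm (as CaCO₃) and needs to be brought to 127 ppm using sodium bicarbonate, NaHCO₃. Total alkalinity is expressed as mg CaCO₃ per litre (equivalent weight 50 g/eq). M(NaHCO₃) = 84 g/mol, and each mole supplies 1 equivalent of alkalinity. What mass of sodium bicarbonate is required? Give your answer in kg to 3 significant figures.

Volume: 199,000 US gal × 3.785 L/gal = 753,215 L.
Alkalinity to add: (127 − 74) = 53 mg/L as CaCO₃ × 753,215 L = 39,920 g as CaCO₃.
Equivalents: 39,920 g ÷ 50 g/eq = 798.4 eq.
NaHCO₃ supplies 1 eq per mole → 798.4 mol.
Mass: 798.4 mol × 84 g/mol = 67,070 g.

67.1 kg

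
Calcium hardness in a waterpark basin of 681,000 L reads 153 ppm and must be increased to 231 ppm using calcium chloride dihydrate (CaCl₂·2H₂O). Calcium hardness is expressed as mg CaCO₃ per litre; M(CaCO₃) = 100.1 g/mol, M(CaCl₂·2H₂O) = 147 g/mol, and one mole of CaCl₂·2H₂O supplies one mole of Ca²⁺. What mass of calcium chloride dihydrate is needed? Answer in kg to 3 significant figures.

78.0 kg

Hardness to add: (231 − 153) = 78 mg/L as CaCO₃ × 681,000 L = 53,120 g as CaCO₃.
Moles of Ca²⁺ (1 mol Ca²⁺ ≡ 1 mol CaCO₃): 53,120 / 100.1 g/mol = 530.6 mol.
Mass of CaCl₂·2H₂O: 530.6 × 147 = 78,010 g.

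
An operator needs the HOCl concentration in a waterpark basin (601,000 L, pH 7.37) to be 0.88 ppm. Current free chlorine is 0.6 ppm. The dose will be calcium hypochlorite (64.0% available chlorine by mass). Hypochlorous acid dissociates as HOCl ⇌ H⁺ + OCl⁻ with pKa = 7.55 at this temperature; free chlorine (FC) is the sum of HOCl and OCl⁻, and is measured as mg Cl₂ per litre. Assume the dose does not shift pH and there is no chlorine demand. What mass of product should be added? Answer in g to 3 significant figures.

[OCl⁻]/[HOCl] = 10^(pH − pKa) = 10^(7.37 − 7.55) = 0.6607; fraction as HOCl = 1/(1 + 0.6607) = 0.6022.
Free chlorine required for 0.88 ppm HOCl: 0.88 / 0.6022 = 1.461 ppm.
FC to add: 1.461 − 0.6 = 0.8614 mg/L as Cl₂.
Cl₂ equivalent: 0.8614 mg/L × 601,000 L = 517.7 g.
Product at 64.0% available Cl: 517.7 / 0.64 = 808.9 g.

809 g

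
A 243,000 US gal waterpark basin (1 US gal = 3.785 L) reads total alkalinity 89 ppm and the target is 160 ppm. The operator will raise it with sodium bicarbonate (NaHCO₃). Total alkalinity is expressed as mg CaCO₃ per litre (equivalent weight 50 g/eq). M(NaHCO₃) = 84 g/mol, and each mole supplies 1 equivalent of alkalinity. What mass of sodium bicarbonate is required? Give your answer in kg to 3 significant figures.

110 kg

Volume: 243,000 US gal × 3.785 L/gal = 919,755 L.
Alkalinity to add: (160 − 89) = 71 mg/L as CaCO₃ × 919,755 L = 65,300 g as CaCO₃.
Equivalents: 65,300 g ÷ 50 g/eq = 1306 eq.
NaHCO₃ supplies 1 eq per mole → 1306 mol.
Mass: 1306 mol × 84 g/mol = 109,700 g.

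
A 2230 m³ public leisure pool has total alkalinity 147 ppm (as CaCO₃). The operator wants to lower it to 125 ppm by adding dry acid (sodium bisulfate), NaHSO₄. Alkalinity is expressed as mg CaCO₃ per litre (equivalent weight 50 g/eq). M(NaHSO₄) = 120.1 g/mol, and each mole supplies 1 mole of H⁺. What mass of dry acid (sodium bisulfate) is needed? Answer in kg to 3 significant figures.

Volume: 2230 m³ = 2,230,000 L.
Alkalinity to neutralize: (147 − 125) = 22 mg/L as CaCO₃ × 2,230,000 L = 49,060 g as CaCO₃.
Equivalents of H⁺ required: 49,060 ÷ 50 g/eq = 981.2 eq = 981.2 mol NaHSO₄.
Mass of NaHSO₄: 981.2 × 120.1 = 117,800 g.

118 kg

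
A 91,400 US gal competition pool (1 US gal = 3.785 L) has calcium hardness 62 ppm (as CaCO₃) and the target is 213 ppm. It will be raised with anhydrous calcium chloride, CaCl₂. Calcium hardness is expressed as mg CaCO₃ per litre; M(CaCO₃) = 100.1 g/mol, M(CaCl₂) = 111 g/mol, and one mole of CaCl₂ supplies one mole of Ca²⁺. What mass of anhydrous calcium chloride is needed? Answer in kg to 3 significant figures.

Volume: 91,400 US gal × 3.785 L/gal = 345,949 L.
Hardness to add: (213 − 62) = 151 mg/L as CaCO₃ × 345,949 L = 52,240 g as CaCO₃.
Moles of Ca²⁺ (1 mol Ca²⁺ ≡ 1 mol CaCO₃): 52,240 / 100.1 g/mol = 521.9 mol.
Mass of CaCl₂: 521.9 × 111 = 57,930 g.

57.9 kg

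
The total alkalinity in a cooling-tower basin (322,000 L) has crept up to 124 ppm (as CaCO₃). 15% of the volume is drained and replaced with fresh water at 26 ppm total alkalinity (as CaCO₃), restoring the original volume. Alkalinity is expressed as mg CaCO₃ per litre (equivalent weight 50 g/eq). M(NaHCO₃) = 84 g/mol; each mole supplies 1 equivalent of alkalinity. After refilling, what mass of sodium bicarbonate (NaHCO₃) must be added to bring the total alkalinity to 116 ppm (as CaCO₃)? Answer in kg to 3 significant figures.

After draining 15% and refilling: 124 × 0.85 + 26 × 0.15 = 109.3 ppm.
Deficit to target: 116 − 109.3 = 6.7 mg/L.
As CaCO₃: 6.7 mg/L × 322,000 L = 2157 g; ÷ 50 g/eq ÷ 1 = 43.15 mol NaHCO₃.
Mass: 43.15 × 84 = 3624 g.

3.62 kg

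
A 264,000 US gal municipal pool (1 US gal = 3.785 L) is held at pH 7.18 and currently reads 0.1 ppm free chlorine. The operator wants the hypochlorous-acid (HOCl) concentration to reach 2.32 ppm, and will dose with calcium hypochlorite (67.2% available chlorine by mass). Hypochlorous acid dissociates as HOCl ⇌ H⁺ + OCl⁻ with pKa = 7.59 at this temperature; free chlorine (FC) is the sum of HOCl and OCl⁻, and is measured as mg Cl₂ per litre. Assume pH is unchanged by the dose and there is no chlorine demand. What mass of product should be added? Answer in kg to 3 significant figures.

4.64 kg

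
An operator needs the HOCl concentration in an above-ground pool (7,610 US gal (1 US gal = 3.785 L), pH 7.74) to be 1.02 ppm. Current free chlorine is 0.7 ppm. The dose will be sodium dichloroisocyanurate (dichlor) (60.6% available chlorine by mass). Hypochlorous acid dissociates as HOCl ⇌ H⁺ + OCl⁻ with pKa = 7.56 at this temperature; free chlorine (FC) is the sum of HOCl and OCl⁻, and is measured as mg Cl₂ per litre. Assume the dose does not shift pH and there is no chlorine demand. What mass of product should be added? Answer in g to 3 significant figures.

88.6 g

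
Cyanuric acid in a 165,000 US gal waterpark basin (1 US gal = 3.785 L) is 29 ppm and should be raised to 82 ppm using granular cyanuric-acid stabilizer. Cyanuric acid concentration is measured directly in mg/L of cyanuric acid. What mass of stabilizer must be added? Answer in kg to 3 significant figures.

Volume: 165,000 US gal × 3.785 L/gal = 624,525 L.
CYA to add: (82 − 29) = 53 mg/L × 624,525 L = 33,100 g cyanuric acid.

33.1 kg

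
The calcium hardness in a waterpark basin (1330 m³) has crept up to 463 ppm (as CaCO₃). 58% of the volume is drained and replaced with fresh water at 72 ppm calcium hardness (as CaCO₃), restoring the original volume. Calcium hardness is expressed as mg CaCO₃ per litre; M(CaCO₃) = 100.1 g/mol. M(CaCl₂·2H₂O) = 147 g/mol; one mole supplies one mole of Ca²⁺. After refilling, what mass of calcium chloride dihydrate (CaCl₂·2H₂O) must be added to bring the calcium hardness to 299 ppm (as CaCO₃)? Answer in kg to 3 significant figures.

Volume: 1330 m³ = 1,330,000 L.
After draining 58% and refilling: 463 × 0.42 + 72 × 0.58 = 236.22 ppm.
Deficit to target: 299 − 236.22 = 62.78 mg/L.
As CaCO₃: 62.78 mg/L × 1,330,000 L = 83,500 g; ÷ 100.1 = 834.1 mol Ca²⁺.
Mass: 834.1 × 147 = 122,600 g.

123 kg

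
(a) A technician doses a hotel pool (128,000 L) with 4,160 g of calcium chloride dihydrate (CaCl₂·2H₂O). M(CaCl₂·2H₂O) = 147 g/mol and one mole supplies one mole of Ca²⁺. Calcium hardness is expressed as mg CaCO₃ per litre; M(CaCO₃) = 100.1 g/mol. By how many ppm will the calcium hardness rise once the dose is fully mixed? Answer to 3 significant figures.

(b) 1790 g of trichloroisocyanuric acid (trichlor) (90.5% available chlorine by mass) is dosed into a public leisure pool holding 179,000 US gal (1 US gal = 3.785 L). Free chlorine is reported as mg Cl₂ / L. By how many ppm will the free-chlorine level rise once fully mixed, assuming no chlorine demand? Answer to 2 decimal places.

(a) 22.1 ppm; (b) 2.39 ppm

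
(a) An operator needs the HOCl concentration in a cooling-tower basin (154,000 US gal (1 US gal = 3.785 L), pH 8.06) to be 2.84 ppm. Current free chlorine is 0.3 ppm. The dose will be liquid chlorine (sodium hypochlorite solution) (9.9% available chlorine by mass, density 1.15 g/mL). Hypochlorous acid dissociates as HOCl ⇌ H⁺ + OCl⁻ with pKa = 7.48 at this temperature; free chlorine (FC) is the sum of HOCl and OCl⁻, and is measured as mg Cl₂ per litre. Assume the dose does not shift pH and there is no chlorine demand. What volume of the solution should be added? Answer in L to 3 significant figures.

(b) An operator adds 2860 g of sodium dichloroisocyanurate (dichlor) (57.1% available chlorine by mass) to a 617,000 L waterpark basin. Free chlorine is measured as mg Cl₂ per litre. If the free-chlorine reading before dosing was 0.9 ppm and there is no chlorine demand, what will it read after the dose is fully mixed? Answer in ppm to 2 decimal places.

(a) Volume: 154,000 US gal × 3.785 L/gal = 582,890 L.
(a) [OCl⁻]/[HOCl] = 10^(pH − pKa) = 10^(8.06 − 7.48) = 3.802; fraction as HOCl = 1/(1 + 3.802) = 0.2083.
(a) Free chlorine required for 2.84 ppm HOCl: 2.84 / 0.2083 = 13.64 ppm.
(a) FC to add: 13.64 − 0.3 = 13.34 mg/L as Cl₂.
(a) Cl₂ equivalent: 13.34 mg/L × 582,890 L = 7774 g.
(a) Product at 9.9% available Cl: 7774 / 0.099 = 78,530 g.
(a) Volume: 78,530 g ÷ 1.15 g/mL = 68,280 mL.

(b) Available chlorine delivered: 2860 g × 0.571 = 1633 g as Cl₂.
(b) Concentration rise: 1633 g / 617,000 L = 2.647 mg/L = 2.65 ppm.
(b) Final FC: 0.9 + 2.65 = 3.55 ppm.

(a) 68.3 L; (b) 3.55 ppm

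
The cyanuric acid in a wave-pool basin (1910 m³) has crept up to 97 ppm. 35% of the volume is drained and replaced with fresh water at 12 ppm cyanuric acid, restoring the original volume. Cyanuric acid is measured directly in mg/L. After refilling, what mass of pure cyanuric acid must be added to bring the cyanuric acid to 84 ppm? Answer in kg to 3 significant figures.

32.0 kg

Volume: 1910 m³ = 1,910,000 L.
After draining 35% and refilling: 97 × 0.65 + 12 × 0.35 = 67.25 ppm.
Deficit to target: 84 − 67.25 = 16.75 mg/L.
Mass: 16.75 mg/L × 1,910,000 L = 31,990 g cyanuric acid.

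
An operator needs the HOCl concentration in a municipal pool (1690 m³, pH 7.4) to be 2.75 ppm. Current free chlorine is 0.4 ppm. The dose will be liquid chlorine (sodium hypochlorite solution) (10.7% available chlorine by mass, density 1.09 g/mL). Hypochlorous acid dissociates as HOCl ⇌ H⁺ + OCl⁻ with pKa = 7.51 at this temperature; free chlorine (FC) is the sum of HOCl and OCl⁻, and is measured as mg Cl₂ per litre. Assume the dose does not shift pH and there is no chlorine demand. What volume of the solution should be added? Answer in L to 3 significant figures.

65.0 L

Volume: 1690 m³ = 1,690,000 L.
[OCl⁻]/[HOCl] = 10^(pH − pKa) = 10^(7.4 − 7.51) = 0.7762; fraction as HOCl = 1/(1 + 0.7762) = 0.563.
Free chlorine required for 2.75 ppm HOCl: 2.75 / 0.563 = 4.885 ppm.
FC to add: 4.885 − 0.4 = 4.485 mg/L as Cl₂.
Cl₂ equivalent: 4.485 mg/L × 1,690,000 L = 7579 g.
Product at 10.7% available Cl: 7579 / 0.107 = 70,830 g.
Volume: 70,830 g ÷ 1.09 g/mL = 64,980 mL.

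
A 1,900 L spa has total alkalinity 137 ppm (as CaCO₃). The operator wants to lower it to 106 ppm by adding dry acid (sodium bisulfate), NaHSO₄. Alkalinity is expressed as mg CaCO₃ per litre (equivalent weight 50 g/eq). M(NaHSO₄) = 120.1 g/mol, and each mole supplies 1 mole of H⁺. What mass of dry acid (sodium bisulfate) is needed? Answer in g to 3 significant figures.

141 g

Alkalinity to neutralize: (137 − 106) = 31 mg/L as CaCO₃ × 1,900 L = 58.9 g as CaCO₃.
Equivalents of H⁺ required: 58.9 ÷ 50 g/eq = 1.178 eq = 1.178 mol NaHSO₄.
Mass of NaHSO₄: 1.178 × 120.1 = 141.5 g.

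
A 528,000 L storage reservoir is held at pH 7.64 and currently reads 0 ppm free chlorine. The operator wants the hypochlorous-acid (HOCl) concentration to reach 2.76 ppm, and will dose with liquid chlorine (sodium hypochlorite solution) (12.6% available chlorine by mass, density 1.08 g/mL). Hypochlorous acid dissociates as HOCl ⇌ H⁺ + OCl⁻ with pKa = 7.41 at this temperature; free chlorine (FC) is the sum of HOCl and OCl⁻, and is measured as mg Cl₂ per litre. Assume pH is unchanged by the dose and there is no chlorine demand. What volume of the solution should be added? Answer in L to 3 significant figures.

28.9 L

[OCl⁻]/[HOCl] = 10^(pH − pKa) = 10^(7.64 − 7.41) = 1.698; fraction as HOCl = 1/(1 + 1.698) = 0.3706.
Free chlorine required for 2.76 ppm HOCl: 2.76 / 0.3706 = 7.447 ppm.
FC to add: 7.447 − 0 = 7.447 mg/L as Cl₂.
Cl₂ equivalent: 7.447 mg/L × 528,000 L = 3932 g.
Product at 12.6% available Cl: 3932 / 0.126 = 31,210 g.
Volume: 31,210 g ÷ 1.08 g/mL = 28,900 mL.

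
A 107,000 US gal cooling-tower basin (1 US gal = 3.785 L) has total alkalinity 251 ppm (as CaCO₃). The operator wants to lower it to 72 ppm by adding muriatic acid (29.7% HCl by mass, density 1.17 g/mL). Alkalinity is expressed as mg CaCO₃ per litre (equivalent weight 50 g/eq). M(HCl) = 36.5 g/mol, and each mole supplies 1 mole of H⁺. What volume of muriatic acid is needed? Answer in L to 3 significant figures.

152 L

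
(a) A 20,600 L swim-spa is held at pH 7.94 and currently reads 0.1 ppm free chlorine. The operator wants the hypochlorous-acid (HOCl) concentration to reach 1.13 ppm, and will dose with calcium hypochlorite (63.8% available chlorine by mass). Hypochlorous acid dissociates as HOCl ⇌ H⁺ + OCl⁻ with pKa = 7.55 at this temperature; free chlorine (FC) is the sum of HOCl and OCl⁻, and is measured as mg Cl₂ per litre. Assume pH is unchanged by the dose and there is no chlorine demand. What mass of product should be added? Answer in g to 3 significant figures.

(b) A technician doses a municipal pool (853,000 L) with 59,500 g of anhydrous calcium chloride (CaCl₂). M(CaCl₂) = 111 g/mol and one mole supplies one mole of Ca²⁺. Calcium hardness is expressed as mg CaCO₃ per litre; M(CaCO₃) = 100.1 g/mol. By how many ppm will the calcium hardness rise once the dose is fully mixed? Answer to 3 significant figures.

(a) 123 g; (b) 62.9 ppm

(a) [OCl⁻]/[HOCl] = 10^(pH − pKa) = 10^(7.94 − 7.55) = 2.455; fraction as HOCl = 1/(1 + 2.455) = 0.2895.
(a) Free chlorine required for 1.13 ppm HOCl: 1.13 / 0.2895 = 3.904 ppm.
(a) FC to add: 3.904 − 0.1 = 3.804 mg/L as Cl₂.
(a) Cl₂ equivalent: 3.804 mg/L × 20,600 L = 78.36 g.
(a) Product at 63.8% available Cl: 78.36 / 0.638 = 122.8 g.

(b) Moles of Ca²⁺: 59,500 g ÷ 111 g/mol = 536 mol.
(b) As CaCO₃: 536 mol × 100.1 g/mol = 53,660 g.
(b) Rise: 53,660 g / 853,000 L × 1000 = 62.9 mg/L.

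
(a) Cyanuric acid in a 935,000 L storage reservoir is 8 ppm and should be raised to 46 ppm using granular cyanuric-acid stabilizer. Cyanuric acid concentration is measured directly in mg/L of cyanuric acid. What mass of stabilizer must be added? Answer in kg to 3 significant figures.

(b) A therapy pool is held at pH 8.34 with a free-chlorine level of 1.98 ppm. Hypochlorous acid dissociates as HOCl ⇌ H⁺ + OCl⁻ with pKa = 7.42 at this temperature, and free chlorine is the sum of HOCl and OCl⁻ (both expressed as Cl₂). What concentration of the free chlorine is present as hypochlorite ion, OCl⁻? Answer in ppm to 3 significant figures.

(a) CYA to add: (46 − 8) = 38 mg/L × 935,000 L = 35,530 g cyanuric acid.

(b) [OCl⁻]/[HOCl] = 10^(pH − pKa) = 10^(8.34 − 7.42) = 10^0.92 = 8.318.
(b) Fraction as HOCl = 1 / (1 + 8.318) = 0.1073.
(b) OCl⁻ = (1 − 0.1073) × 1.98 ppm = 1.767 ppm.

(a) 35.5 kg; (b) 1.77 ppm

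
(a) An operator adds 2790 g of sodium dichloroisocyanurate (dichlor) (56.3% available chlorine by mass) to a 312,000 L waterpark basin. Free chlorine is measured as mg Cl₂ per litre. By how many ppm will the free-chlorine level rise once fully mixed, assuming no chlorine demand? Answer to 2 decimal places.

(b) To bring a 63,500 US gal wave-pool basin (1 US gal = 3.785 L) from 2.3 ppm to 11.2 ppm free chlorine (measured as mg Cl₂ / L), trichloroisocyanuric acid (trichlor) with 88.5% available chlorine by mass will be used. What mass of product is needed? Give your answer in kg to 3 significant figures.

(a) 5.03 ppm; (b) 2.42 kg

(a) Available chlorine delivered: 2790 g × 0.563 = 1571 g as Cl₂.
(a) Concentration rise: 1571 g / 312,000 L = 5.035 mg/L = 5.03 ppm.

(b) Volume: 63,500 US gal × 3.785 L/gal = 240,348 L.
(b) Chlorine deficit: 11.2 − 2.3 = 8.9 ppm = 8.9 mg/L as Cl₂.
(b) Cl₂ equivalent needed: 8.9 mg/L × 240,348 L = 2,139,000 mg = 2139 g.
(b) Product at 88.5% available chlorine: 2139 / 0.885 = 2417 g.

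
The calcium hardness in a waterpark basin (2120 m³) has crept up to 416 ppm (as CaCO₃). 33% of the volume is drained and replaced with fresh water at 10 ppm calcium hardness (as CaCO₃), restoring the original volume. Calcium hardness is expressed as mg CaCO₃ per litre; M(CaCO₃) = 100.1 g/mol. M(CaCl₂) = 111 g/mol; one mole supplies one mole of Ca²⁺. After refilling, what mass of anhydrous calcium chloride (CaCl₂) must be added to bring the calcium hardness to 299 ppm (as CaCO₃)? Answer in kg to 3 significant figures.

Volume: 2120 m³ = 2,120,000 L.
After draining 33% and refilling: 416 × 0.67 + 10 × 0.33 = 282.02 ppm.
Deficit to target: 299 − 282.02 = 16.98 mg/L.
As CaCO₃: 16.98 mg/L × 2,120,000 L = 36,000 g; ÷ 100.1 = 359.6 mol Ca²⁺.
Mass: 359.6 × 111 = 39,920 g.

39.9 kg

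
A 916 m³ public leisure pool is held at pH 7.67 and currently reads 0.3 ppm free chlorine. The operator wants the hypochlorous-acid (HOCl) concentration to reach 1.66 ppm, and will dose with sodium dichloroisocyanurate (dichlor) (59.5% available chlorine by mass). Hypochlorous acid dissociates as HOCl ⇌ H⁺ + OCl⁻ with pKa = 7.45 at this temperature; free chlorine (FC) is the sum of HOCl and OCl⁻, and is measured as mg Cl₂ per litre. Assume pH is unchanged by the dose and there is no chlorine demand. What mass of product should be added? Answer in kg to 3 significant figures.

6.33 kg

Volume: 916 m³ = 916,000 L.
[OCl⁻]/[HOCl] = 10^(pH − pKa) = 10^(7.67 − 7.45) = 1.66; fraction as HOCl = 1/(1 + 1.66) = 0.376.
Free chlorine required for 1.66 ppm HOCl: 1.66 / 0.376 = 4.415 ppm.
FC to add: 4.415 − 0.3 = 4.115 mg/L as Cl₂.
Cl₂ equivalent: 4.115 mg/L × 916,000 L = 3769 g.
Product at 59.5% available Cl: 3769 / 0.595 = 6335 g.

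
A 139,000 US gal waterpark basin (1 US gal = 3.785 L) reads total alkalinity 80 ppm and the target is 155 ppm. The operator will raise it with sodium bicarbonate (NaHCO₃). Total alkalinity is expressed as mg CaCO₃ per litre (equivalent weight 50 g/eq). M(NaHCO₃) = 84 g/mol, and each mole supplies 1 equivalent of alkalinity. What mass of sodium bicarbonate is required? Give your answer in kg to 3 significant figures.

66.3 kg

Volume: 139,000 US gal × 3.785 L/gal = 526,115 L.
Alkalinity to add: (155 − 80) = 75 mg/L as CaCO₃ × 526,115 L = 39,460 g as CaCO₃.
Equivalents: 39,460 g ÷ 50 g/eq = 789.2 eq.
NaHCO₃ supplies 1 eq per mole → 789.2 mol.
Mass: 789.2 mol × 84 g/mol = 66,290 g.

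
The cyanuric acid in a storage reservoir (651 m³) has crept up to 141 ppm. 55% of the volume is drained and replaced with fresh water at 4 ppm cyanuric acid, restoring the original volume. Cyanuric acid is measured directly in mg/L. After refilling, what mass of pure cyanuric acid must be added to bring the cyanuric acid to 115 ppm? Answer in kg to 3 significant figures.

Volume: 651 m³ = 651,000 L.
After draining 55% and refilling: 141 × 0.45 + 4 × 0.55 = 65.65 ppm.
Deficit to target: 115 − 65.65 = 49.35 mg/L.
Mass: 49.35 mg/L × 651,000 L = 32,130 g cyanuric acid.

32.1 kg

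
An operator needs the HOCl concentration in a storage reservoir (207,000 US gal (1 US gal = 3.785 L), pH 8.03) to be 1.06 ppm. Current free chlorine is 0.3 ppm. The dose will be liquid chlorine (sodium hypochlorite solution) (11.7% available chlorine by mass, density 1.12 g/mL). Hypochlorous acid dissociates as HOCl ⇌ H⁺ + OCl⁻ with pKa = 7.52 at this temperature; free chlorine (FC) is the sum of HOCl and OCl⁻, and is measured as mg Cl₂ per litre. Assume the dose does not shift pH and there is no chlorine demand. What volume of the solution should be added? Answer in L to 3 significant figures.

25.1 L

Volume: 207,000 US gal × 3.785 L/gal = 783,495 L.
[OCl⁻]/[HOCl] = 10^(pH − pKa) = 10^(8.03 − 7.52) = 3.236; fraction as HOCl = 1/(1 + 3.236) = 0.2361.
Free chlorine required for 1.06 ppm HOCl: 1.06 / 0.2361 = 4.49 ppm.
FC to add: 4.49 − 0.3 = 4.19 mg/L as Cl₂.
Cl₂ equivalent: 4.19 mg/L × 783,495 L = 3283 g.
Product at 11.7% available Cl: 3283 / 0.117 = 28,060 g.
Volume: 28,060 g ÷ 1.12 g/mL = 25,050 mL.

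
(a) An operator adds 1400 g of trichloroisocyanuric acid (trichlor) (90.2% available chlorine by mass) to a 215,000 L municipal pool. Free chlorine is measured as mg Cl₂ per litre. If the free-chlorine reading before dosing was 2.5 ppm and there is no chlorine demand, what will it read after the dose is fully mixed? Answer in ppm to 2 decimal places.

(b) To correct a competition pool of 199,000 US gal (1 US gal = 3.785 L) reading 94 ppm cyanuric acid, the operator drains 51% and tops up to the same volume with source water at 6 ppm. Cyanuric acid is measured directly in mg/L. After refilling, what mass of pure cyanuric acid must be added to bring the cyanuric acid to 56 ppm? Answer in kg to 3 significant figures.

(a) Available chlorine delivered: 1400 g × 0.902 = 1263 g as Cl₂.
(a) Concentration rise: 1263 g / 215,000 L = 5.873 mg/L = 5.87 ppm.
(a) Final FC: 2.5 + 5.87 = 8.37 ppm.

(b) Volume: 199,000 US gal × 3.785 L/gal = 753,215 L.
(b) After draining 51% and refilling: 94 × 0.49 + 6 × 0.51 = 49.12 ppm.
(b) Deficit to target: 56 − 49.12 = 6.88 mg/L.
(b) Mass: 6.88 mg/L × 753,215 L = 5182 g cyanuric acid.

(a) 8.37 ppm; (b) 5.18 kg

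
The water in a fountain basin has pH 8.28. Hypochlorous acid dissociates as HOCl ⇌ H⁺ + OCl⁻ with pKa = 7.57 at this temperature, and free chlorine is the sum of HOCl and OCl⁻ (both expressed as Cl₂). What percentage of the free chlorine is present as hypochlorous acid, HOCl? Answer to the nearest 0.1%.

[OCl⁻]/[HOCl] = 10^(pH − pKa) = 10^(8.28 − 7.57) = 10^0.71 = 5.129.
Fraction as HOCl = 1 / (1 + 5.129) = 0.1632.

16.3%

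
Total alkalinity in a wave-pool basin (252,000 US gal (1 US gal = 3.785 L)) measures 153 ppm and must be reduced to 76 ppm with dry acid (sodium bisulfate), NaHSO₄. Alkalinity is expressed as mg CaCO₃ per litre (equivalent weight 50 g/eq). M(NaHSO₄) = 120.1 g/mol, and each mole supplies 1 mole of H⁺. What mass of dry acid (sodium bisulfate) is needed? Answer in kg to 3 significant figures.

176 kg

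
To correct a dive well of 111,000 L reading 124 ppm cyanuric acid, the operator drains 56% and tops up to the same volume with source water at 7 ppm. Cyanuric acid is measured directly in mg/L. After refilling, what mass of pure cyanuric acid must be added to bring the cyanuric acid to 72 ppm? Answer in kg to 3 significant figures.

After draining 56% and refilling: 124 × 0.44 + 7 × 0.56 = 58.48 ppm.
Deficit to target: 72 − 58.48 = 13.52 mg/L.
Mass: 13.52 mg/L × 111,000 L = 1501 g cyanuric acid.

1.50 kg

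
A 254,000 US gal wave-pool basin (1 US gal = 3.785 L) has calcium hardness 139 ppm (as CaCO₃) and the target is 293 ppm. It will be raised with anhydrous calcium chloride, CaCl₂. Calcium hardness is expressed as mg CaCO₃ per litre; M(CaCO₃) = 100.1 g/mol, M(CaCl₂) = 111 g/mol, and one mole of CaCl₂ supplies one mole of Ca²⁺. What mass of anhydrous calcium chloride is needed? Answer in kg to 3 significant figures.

164 kg

Volume: 254,000 US gal × 3.785 L/gal = 961,390 L.
Hardness to add: (293 − 139) = 154 mg/L as CaCO₃ × 961,390 L = 148,100 g as CaCO₃.
Moles of Ca²⁺ (1 mol Ca²⁺ ≡ 1 mol CaCO₃): 148,100 / 100.1 g/mol = 1479 mol.
Mass of CaCl₂: 1479 × 111 = 164,200 g.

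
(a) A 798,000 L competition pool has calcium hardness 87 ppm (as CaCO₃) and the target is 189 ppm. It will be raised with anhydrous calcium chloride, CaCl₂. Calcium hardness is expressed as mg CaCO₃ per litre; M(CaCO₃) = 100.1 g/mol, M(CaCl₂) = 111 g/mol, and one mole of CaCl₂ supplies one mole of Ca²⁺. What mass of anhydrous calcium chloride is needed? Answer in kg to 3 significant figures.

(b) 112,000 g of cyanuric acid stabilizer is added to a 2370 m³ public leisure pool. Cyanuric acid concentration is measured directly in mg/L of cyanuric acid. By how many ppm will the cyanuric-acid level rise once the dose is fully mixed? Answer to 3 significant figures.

(a) Hardness to add: (189 − 87) = 102 mg/L as CaCO₃ × 798,000 L = 81,400 g as CaCO₃.
(a) Moles of Ca²⁺ (1 mol Ca²⁺ ≡ 1 mol CaCO₃): 81,400 / 100.1 g/mol = 813.1 mol.
(a) Mass of CaCl₂: 813.1 × 111 = 90,260 g.

(b) Volume: 2370 m³ = 2,370,000 L.
(b) Rise: 112,000 g / 2,370,000 L × 1000 = 47.26 mg/L.

(a) 90.3 kg; (b) 47.3 ppm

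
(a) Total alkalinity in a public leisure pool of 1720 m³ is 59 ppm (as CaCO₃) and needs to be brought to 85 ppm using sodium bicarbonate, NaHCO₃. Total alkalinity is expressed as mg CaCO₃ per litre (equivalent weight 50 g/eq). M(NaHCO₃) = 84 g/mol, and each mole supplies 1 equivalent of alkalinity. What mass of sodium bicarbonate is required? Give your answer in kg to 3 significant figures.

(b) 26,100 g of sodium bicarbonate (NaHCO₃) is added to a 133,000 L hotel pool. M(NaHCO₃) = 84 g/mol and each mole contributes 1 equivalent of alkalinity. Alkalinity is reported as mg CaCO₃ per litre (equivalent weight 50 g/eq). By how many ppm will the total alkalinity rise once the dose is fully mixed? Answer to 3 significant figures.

(a) 75.1 kg; (b) 117 ppm

(a) Volume: 1720 m³ = 1,720,000 L.
(a) Alkalinity to add: (85 − 59) = 26 mg/L as CaCO₃ × 1,720,000 L = 44,720 g as CaCO₃.
(a) Equivalents: 44,720 g ÷ 50 g/eq = 894.4 eq.
(a) NaHCO₃ supplies 1 eq per mole → 894.4 mol.
(a) Mass: 894.4 mol × 84 g/mol = 75,130 g.

(b) Moles of NaHCO₃: 26,100 g ÷ 84 g/mol = 310.7 mol → 310.7 eq of alkalinity.
(b) As CaCO₃: 310.7 eq × 50 g/eq = 15,540 g.
(b) Rise: 15,540 g / 133,000 L × 1000 = 116.8 mg/L.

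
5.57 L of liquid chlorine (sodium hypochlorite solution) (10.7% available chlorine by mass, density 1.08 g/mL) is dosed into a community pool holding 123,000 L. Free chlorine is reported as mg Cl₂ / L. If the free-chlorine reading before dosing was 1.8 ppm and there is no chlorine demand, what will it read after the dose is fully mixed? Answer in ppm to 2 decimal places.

Mass of solution: 5.57 L × 1000 mL/L × 1.08 g/mL = 6016 g.
Available chlorine delivered: 6016 g × 0.107 = 643.7 g as Cl₂.
Concentration rise: 643.7 g / 123,000 L = 5.233 mg/L = 5.23 ppm.
Final FC: 1.8 + 5.23 = 7.03 ppm.

7.03 ppm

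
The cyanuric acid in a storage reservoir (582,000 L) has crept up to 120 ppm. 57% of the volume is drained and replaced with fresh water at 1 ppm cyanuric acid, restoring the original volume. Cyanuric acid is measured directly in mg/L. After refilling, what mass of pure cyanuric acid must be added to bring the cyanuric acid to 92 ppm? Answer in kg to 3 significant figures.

After draining 57% and refilling: 120 × 0.43 + 1 × 0.57 = 52.17 ppm.
Deficit to target: 92 − 52.17 = 39.83 mg/L.
Mass: 39.83 mg/L × 582,000 L = 23,180 g cyanuric acid.

23.2 kg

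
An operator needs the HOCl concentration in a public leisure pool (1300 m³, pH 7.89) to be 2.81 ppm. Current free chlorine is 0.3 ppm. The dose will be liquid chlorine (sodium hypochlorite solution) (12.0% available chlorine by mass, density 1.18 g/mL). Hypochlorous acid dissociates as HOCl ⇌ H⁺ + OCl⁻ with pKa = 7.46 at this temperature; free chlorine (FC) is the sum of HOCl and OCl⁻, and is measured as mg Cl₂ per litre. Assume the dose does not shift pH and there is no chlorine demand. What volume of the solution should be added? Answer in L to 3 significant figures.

Volume: 1300 m³ = 1,300,000 L.
[OCl⁻]/[HOCl] = 10^(pH − pKa) = 10^(7.89 − 7.46) = 2.692; fraction as HOCl = 1/(1 + 2.692) = 0.2709.
Free chlorine required for 2.81 ppm HOCl: 2.81 / 0.2709 = 10.37 ppm.
FC to add: 10.37 − 0.3 = 10.07 mg/L as Cl₂.
Cl₂ equivalent: 10.07 mg/L × 1,300,000 L = 13,100 g.
Product at 12.0% available Cl: 13,100 / 0.12 = 109,100 g.
Volume: 109,100 g ÷ 1.18 g/mL = 92,480 mL.

92.5 L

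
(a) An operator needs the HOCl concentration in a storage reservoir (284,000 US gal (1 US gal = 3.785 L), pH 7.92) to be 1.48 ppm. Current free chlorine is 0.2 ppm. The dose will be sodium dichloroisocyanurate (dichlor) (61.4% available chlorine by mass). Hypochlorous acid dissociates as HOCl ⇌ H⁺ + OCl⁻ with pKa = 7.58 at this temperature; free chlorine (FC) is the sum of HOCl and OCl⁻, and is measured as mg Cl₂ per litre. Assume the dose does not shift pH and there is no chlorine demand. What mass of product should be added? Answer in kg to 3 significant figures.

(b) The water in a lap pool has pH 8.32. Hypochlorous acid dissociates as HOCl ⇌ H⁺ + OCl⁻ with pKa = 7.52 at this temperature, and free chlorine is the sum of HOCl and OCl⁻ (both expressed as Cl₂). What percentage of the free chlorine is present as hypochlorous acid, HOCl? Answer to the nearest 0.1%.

(a) Volume: 284,000 US gal × 3.785 L/gal = 1,074,940 L.
(a) [OCl⁻]/[HOCl] = 10^(pH − pKa) = 10^(7.92 − 7.58) = 2.188; fraction as HOCl = 1/(1 + 2.188) = 0.3137.
(a) Free chlorine required for 1.48 ppm HOCl: 1.48 / 0.3137 = 4.718 ppm.
(a) FC to add: 4.718 − 0.2 = 4.518 mg/L as Cl₂.
(a) Cl₂ equivalent: 4.518 mg/L × 1,074,940 L = 4856 g.
(a) Product at 61.4% available Cl: 4856 / 0.614 = 7910 g.

(b) [OCl⁻]/[HOCl] = 10^(pH − pKa) = 10^(8.32 − 7.52) = 10^0.80 = 6.31.
(b) Fraction as HOCl = 1 / (1 + 6.31) = 0.1368.

(a) 7.91 kg; (b) 13.7%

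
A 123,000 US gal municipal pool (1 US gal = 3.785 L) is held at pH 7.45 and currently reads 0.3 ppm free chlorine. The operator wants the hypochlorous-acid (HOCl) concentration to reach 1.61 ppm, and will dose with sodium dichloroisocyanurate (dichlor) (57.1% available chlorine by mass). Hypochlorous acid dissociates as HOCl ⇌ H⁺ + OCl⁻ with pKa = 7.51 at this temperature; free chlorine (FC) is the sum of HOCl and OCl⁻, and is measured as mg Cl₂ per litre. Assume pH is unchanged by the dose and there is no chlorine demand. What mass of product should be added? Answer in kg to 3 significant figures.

Volume: 123,000 US gal × 3.785 L/gal = 465,555 L.
[OCl⁻]/[HOCl] = 10^(pH − pKa) = 10^(7.45 − 7.51) = 0.871; fraction as HOCl = 1/(1 + 0.871) = 0.5345.
Free chlorine required for 1.61 ppm HOCl: 1.61 / 0.5345 = 3.012 ppm.
FC to add: 3.012 − 0.3 = 2.712 mg/L as Cl₂.
Cl₂ equivalent: 2.712 mg/L × 465,555 L = 1263 g.
Product at 57.1% available Cl: 1263 / 0.571 = 2211 g.

2.21 kg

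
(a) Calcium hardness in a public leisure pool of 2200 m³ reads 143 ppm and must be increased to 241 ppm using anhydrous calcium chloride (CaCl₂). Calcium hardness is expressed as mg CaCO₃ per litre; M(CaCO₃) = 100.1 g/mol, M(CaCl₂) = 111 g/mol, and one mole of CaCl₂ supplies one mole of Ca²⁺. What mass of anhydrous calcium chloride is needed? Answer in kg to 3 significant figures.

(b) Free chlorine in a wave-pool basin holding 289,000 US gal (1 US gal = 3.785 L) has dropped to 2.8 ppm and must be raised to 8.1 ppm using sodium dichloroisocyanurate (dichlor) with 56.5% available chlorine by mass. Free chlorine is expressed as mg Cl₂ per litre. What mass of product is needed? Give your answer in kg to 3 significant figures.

(a) 239 kg; (b) 10.3 kg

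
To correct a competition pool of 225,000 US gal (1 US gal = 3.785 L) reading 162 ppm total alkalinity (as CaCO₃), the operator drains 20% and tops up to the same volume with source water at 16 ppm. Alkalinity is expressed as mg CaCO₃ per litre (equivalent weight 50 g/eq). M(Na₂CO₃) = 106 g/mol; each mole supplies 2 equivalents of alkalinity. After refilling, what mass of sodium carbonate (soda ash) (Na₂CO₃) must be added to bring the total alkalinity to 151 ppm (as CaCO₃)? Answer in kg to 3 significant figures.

Volume: 225,000 US gal × 3.785 L/gal = 851,625 L.
After draining 20% and refilling: 162 × 0.80 + 16 × 0.20 = 132.8 ppm.
Deficit to target: 151 − 132.8 = 18.2 mg/L.
As CaCO₃: 18.2 mg/L × 851,625 L = 15,500 g; ÷ 50 g/eq ÷ 2 = 155 mol Na₂CO₃.
Mass: 155 × 106 = 16,430 g.

16.4 kg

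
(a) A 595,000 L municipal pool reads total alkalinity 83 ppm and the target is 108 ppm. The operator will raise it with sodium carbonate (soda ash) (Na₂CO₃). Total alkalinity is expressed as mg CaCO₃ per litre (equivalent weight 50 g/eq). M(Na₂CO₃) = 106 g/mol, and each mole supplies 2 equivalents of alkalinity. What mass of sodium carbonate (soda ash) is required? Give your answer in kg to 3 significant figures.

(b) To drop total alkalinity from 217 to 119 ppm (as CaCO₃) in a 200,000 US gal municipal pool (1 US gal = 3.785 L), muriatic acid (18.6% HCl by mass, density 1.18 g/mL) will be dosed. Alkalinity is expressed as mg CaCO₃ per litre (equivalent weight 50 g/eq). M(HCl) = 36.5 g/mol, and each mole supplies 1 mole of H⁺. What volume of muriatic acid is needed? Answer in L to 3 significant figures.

(a) Alkalinity to add: (108 − 83) = 25 mg/L as CaCO₃ × 595,000 L = 14,880 g as CaCO₃.
(a) Equivalents: 14,880 g ÷ 50 g/eq = 297.5 eq.
(a) Each mole of Na₂CO₃ supplies 2 eq, so 297.5 / 2 = 148.8 mol.
(a) Mass: 148.8 mol × 106 g/mol = 15,770 g.

(b) Volume: 200,000 US gal × 3.785 L/gal = 757,000 L.
(b) Alkalinity to neutralize: (217 − 119) = 98 mg/L as CaCO₃ × 757,000 L = 74,190 g as CaCO₃.
(b) Equivalents of H⁺ required: 74,190 ÷ 50 g/eq = 1484 eq = 1484 mol HCl.
(b) Mass of HCl: 1484 × 36.5 = 54,160 g.
(b) Mass of 18.6% solution: 54,160 / 0.186 = 291,200 g.
(b) Volume: 291,200 g ÷ 1.18 g/mL = 246,700 mL.

(a) 15.8 kg; (b) 247 L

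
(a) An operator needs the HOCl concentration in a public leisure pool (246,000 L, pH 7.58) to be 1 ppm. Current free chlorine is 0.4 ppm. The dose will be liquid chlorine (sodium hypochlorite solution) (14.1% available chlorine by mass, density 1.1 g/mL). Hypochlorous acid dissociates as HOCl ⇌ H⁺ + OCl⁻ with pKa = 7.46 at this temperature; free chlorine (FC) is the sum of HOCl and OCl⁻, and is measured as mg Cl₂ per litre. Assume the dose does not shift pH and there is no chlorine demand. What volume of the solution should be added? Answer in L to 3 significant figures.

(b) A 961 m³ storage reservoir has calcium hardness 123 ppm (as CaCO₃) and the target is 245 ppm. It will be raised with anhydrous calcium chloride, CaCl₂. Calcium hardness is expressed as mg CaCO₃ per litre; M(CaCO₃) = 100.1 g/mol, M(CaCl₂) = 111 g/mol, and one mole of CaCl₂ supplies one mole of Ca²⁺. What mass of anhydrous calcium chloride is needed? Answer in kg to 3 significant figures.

(a) 3.04 L; (b) 130 kg

(a) [OCl⁻]/[HOCl] = 10^(pH − pKa) = 10^(7.58 − 7.46) = 1.318; fraction as HOCl = 1/(1 + 1.318) = 0.4314.
(a) Free chlorine required for 1 ppm HOCl: 1 / 0.4314 = 2.318 ppm.
(a) FC to add: 2.318 − 0.4 = 1.918 mg/L as Cl₂.
(a) Cl₂ equivalent: 1.918 mg/L × 246,000 L = 471.9 g.
(a) Product at 14.1% available Cl: 471.9 / 0.141 = 3347 g.
(a) Volume: 3347 g ÷ 1.1 g/mL = 3042 mL.

(b) Volume: 961 m³ = 961,000 L.
(b) Hardness to add: (245 − 123) = 122 mg/L as CaCO₃ × 961,000 L = 117,200 g as CaCO₃.
(b) Moles of Ca²⁺ (1 mol Ca²⁺ ≡ 1 mol CaCO₃): 117,200 / 100.1 g/mol = 1171 mol.
(b) Mass of CaCl₂: 1171 × 111 = 130,000 g.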